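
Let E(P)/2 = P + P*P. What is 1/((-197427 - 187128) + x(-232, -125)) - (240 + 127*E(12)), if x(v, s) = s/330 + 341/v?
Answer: -117366282583968/2944167233 ≈ -39864.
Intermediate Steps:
E(P) = 2*P + 2*P² (E(P) = 2*(P + P*P) = 2*(P + P²) = 2*P + 2*P²)
x(v, s) = 341/v + s/330 (x(v, s) = s*(1/330) + 341/v = s/330 + 341/v = 341/v + s/330)
1/((-197427 - 187128) + x(-232, -125)) - (240 + 127*E(12)) = 1/((-197427 - 187128) + (341/(-232) + (1/330)*(-125))) - (240 + 127*(2*12*(1 + 12))) = 1/(-384555 + (341*(-1/232) - 25/66)) - (240 + 127*(2*12*13)) = 1/(-384555 + (-341/232 - 25/66)) - (240 + 127*312) = 1/(-384555 - 14153/7656) - (240 + 39624) = 1/(-2944167233/7656) - 1*39864 = -7656/2944167233 - 39864 = -117366282583968/2944167233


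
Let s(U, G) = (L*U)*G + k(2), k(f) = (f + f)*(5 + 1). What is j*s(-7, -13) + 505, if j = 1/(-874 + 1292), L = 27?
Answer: 213571/418 ≈ 510.94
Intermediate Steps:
k(f) = 12*f (k(f) = (2*f)*6 = 12*f)
j = 1/418 ≈ 0.0023923
s(U, G) = 24 + 27*G*U (s(U, G) = (27*U)*G + 12*2 = 27*G*U + 24 = 24 + 27*G*U)
j*s(-7, -13) + 505 = (24 + 27*(-13)*(-7))/418 + 505 = (24 + 2457)/418 + 505 = (1/418)*2481 + 505 = 2481/418 + 505 = 213571/418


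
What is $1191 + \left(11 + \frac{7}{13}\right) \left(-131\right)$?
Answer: $- \frac{4167}{13} \approx -320.54$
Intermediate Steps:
$1191 + \left(11 + \frac{7}{13}\right) \left(-131\right) = 1191 + \frac{150}{13} \left(-131\right) = 1191 - \frac{19650}{13} = - \frac{4167}{13}$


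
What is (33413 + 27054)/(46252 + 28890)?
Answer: 60467/75142 ≈ 0.80470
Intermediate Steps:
(33413 + 27054)/(46252 + 28890) = 60467/75142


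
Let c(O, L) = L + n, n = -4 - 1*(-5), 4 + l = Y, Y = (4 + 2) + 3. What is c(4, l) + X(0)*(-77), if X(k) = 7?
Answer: -533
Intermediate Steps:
Y = 9 (Y = 6 + 3 = 9)
l = 5 (l = -4 + 9 = 5)
n = 1 (n = -4 + 5 = 1)
c(O, L) = 1 + L (c(O, L) = L + 1 = 1 + L)
c(4, l) + X(0)*(-77) = (1 + 5) + 7*(-77) = 6 - 539 = -533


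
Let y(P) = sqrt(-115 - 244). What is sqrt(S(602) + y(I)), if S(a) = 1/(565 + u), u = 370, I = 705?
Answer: sqrt(935 + 874225*I*sqrt(359))/935 ≈ 3.078 + 3.0778*I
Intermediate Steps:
y(P) = I*sqrt(359) (y(P) = sqrt(-359) = I*sqrt(359))
S(a) = 1/935 (S(a) = 1/(565 + 370) = 1/935)
sqrt(S(602) + y(I)) = sqrt(1/935 + I*sqrt(359))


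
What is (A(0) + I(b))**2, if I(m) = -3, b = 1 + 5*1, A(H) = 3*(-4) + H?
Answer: 225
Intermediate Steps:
A(H) = -12 + H
b = 6 (b = 1 + 5 = 6)
(A(0) + I(b))**2 = ((-12 + 0) - 3)**2 = (-12 - 3)**2 = (-15)**2 = 225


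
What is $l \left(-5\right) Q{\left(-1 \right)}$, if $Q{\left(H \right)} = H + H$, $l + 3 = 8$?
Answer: $50$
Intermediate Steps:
$l = 5$ ($l = -3 + 8 = 5$)
$Q{\left(H \right)} = 2 H$
$l \left(-5\right) Q{\left(-1 \right)} = 5 \left(-5\right) 2 \left(-1\right) = \left(-25\right) \left(-2\right) = 50$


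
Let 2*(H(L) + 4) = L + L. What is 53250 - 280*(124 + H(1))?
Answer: 19370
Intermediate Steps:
H(L) = -4 + L (H(L) = -4 + (L + L)/2 = -4 + (2*L)/2 = -4 + L)
53250 - 280*(124 + H(1)) = 53250 - 280*(124 + (-4 + 1)) = 53250 - 280*(124 - 3) = 53250 - 280*121 = 53250 - 33880 = 19370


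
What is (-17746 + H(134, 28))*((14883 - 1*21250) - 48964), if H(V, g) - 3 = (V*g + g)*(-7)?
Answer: 2445796193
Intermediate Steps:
H(V, g) = 3 - 7*g - 7*V*g (H(V, g) = 3 + (V*g + g)*(-7) = 3 + (g + V*g)*(-7) = 3 + (-7*g - 7*V*g) = 3 - 7*g - 7*V*g)
(-17746 + H(134, 28))*((14883 - 1*21250) - 48964) = (-17746 + (3 - 7*28 - 7*134*28))*((14883 - 1*21250) - 48964) = (-17746 + (3 - 196 - 26264))*((14883 - 21250) - 48964) = (-17746 - 26457)*(-6367 - 48964) = -44203*(-55331) = 2445796193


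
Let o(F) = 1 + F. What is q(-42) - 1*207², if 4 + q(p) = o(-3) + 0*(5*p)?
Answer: -42855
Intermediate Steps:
q(p) = -6 (q(p) = -4 + ((1 - 3) + 0*(5*p)) = -4 + (-2 + 0) = -4 - 2 = -6)
q(-42) - 1*207² = -6 - 1*207² = -6 - 1*42849 = -6 - 42849 = -42855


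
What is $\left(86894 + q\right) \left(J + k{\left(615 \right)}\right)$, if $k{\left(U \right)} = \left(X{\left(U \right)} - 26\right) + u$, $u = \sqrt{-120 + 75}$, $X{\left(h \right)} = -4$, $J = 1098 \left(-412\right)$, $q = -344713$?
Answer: $116638862514 - 773457 i \sqrt{5} \approx 1.1664 \cdot 10^{11} - 1.7295 \cdot 10^{6} i$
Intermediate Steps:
$J = -452376$
$u = 3 i \sqrt{5}$ ($u = \sqrt{-45} = 3 i \sqrt{5} \approx 6.7082 i$)
$k{\left(U \right)} = -30 + 3 i \sqrt{5}$ ($k{\left(U \right)} = \left(-4 - 26\right) + 3 i \sqrt{5} = -30 + 3 i \sqrt{5}$)
$\left(86894 + q\right) \left(J + k{\left(615 \right)}\right) = \left(86894 - 344713\right) \left(-452376 - \left(30 - 3 i \sqrt{5}\right)\right) = - 257819 \left(-452406 + 3 i \sqrt{5}\right) = 116638862514 - 773457 i \sqrt{5}$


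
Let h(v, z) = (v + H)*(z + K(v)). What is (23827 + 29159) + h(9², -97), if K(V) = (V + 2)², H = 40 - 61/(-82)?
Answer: 36074694/41 ≈ 8.7987e+5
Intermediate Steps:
H = 3341/82 (H = 40 - 61*(-1)/82 = 40 - 1*(-61/82) = 40 + 61/82 = 3341/82 ≈ 40.744)
K(V) = (2 + V)²
h(v, z) = (3341/82 + v)*(z + (2 + v)²) (h(v, z) = (v + 3341/82)*(z + (2 + v)²) = (3341/82 + v)*(z + (2 + v)²))
(23827 + 29159) + h(9², -97) = (23827 + 29159) + ((3341/82)*(-97) + 3341*(2 + 9²)²/82 + 9²*(-97) + 9²*(2 + 9²)²) = 52986 + (-324077/82 + 3341*(2 + 81)²/82 + 81*(-97) + 81*(2 + 81)²) = 52986 + (-324077/82 + (3341/82)*83² - 7857 + 81*83²) = 52986 + (-324077/82 + (3341/82)*6889 - 7857 + 81*6889) = 52986 + (-324077/82 + 23016149/82 - 7857 + 558009) = 52986 + 33902268/41 = 36074694/41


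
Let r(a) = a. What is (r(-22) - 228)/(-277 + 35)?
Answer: 125/121 ≈ 1.0331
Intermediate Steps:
(r(-22) - 228)/(-277 + 35) = (-22 - 228)/(-277 + 35) = -250/(-242) = -250*(-1/242) = 125/121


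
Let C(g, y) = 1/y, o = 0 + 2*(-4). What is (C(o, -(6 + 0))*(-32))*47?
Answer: 752/3 ≈ 250.67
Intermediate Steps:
o = -8 (o = 0 - 8 = -8)
(C(o, -(6 + 0))*(-32))*47 = (-32/(-(6 + 0)))*47 = (-32/(-1*6))*47 = (-32/(-6))*47 = -⅙*(-32)*47 = (16/3)*47 = 752/3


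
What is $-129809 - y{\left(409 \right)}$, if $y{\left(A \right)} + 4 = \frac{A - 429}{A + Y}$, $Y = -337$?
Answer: $- \frac{2336485}{18} \approx -1.298 \cdot 10^{5}$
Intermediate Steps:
$y{\left(A \right)} = -4 + \frac{-429 + A}{-337 + A}$ ($y{\left(A \right)} = -4 + \frac{A - 429}{A - 337} = -4 + \frac{-429 + A}{-337 + A}$)
$-129809 - y{\left(409 \right)} = -129809 - \frac{919 - 1227}{-337 + 409} = -129809 - \frac{919 - 1227}{72} = -129809 - \frac{1}{72} \left(-308\right) = -129809 - - \frac{77}{18} = -129809 + \frac{77}{18} = - \frac{2336485}{18}$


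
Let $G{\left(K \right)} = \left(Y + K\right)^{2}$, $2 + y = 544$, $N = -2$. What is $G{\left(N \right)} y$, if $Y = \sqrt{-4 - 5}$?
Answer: $-2710 - 6504 i \approx -2710.0 - 6504.0 i$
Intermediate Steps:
$y = 542$ ($y = -2 + 544 = 542$)
$Y = 3 i$ ($Y = \sqrt{-9} = 3 i \approx 3.0 i$)
$G{\left(K \right)} = \left(K + 3 i\right)^{2}$ ($G{\left(K \right)} = \left(3 i + K\right)^{2} = \left(K + 3 i\right)^{2}$)
$G{\left(N \right)} y = \left(-2 + 3 i\right)^{2} \cdot 542 = 542 \left(-2 + 3 i\right)^{2}$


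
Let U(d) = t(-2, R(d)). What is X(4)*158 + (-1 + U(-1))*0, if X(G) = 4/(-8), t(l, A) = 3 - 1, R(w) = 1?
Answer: -79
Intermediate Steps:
t(l, A) = 2
U(d) = 2
X(G) = -½ (X(G) = 4*(-⅛) = -½)
X(4)*158 + (-1 + U(-1))*0 = -½*158 + (-1 + 2)*0 = -79 + 1*0 = -79 + 0 = -79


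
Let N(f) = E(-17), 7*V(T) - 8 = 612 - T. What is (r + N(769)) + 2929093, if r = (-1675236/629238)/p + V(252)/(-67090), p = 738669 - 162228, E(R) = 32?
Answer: 41579790439892052863273/14195293970411295 ≈ 2.9291e+6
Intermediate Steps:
p = 576441
V(T) = 620/7 - T/7 (V(T) = 8/7 + (612 - T)/7 = 8/7 + (612/7 - T/7) = 620/7 - T/7)
N(f) = 32
r = -11188931603602/14195293970411295 (r = -1675236/629238/576441 + (620/7 - ⅐*252)/(-67090) = -1675236*1/629238*(1/576441) + (620/7 - 36)*(-1/67090) = -279206/104873*1/576441 + (368/7)*(-1/67090) = -279206/60453096993 - 184/234815 = -11188931603602/14195293970411295 ≈ -0.00078821)
(r + N(769)) + 2929093 = (-11188931603602/14195293970411295 + 32) + 2929093 = 454238218121557838/14195293970411295 + 2929093 = 41579790439892052863273/14195293970411295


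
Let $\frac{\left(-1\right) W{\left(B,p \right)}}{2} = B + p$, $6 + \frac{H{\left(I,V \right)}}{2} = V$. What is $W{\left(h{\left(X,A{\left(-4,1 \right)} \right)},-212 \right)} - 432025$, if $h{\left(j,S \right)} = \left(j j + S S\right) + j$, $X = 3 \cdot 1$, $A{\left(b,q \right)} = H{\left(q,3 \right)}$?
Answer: $-431697$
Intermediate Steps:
$H{\left(I,V \right)} = -12 + 2 V$
$A{\left(b,q \right)} = -6$ ($A{\left(b,q \right)} = -12 + 2 \cdot 3 = -12 + 6 = -6$)
$X = 3$
$h{\left(j,S \right)} = j + S^{2} + j^{2}$ ($h{\left(j,S \right)} = \left(j^{2} + S^{2}\right) + j = \left(S^{2} + j^{2}\right) + j = j + S^{2} + j^{2}$)
$W{\left(B,p \right)} = - 2 B - 2 p$ ($W{\left(B,p \right)} = - 2 \left(B + p\right) = - 2 B - 2 p$)
$W{\left(h{\left(X,A{\left(-4,1 \right)} \right)},-212 \right)} - 432025 = \left(- 2 \left(3 + \left(-6\right)^{2} + 3^{2}\right) - -424\right) - 432025 = \left(- 2 \left(3 + 36 + 9\right) + 424\right) - 432025 = \left(\left(-2\right) 48 + 424\right) - 432025 = \left(-96 + 424\right) - 432025 = 328 - 432025 = -431697$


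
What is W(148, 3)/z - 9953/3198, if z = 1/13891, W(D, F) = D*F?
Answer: 19723987639/3198 ≈ 6.1676e+6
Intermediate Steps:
z = 1/13891 ≈ 7.1989e-5
W(148, 3)/z - 9953/3198 = (148*3)/(1/13891) - 9953/3198 = 444*13891 - 9953*1/3198 = 6167604 - 9953/3198 = 19723987639/3198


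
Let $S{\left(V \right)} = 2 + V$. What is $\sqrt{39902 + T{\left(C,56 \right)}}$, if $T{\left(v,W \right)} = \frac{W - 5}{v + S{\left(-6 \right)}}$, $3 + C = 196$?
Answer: $\frac{\sqrt{17596901}}{21} \approx 199.76$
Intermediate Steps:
$C = 193$ ($C = -3 + 196 = 193$)
$T{\left(v,W \right)} = \frac{-5 + W}{-4 + v}$ ($T{\left(v,W \right)} = \frac{W - 5}{v + \left(2 - 6\right)} = \frac{-5 + W}{v - 4} = \frac{-5 + W}{-4 + v}$)
$\sqrt{39902 + T{\left(C,56 \right)}} = \sqrt{39902 + \frac{-5 + 56}{-4 + 193}} = \sqrt{39902 + \frac{1}{189} \cdot 51} = \sqrt{39902 + \frac{17}{63}} = \sqrt{\frac{2513843}{63}} = \frac{\sqrt{17596901}}{21}$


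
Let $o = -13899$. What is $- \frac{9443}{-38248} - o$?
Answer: $\frac{75945485}{5464} \approx 13899.0$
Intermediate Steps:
$- \frac{9443}{-38248} - o = - \frac{9443}{-38248} - -13899 = \left(-9443\right) \left(- \frac{1}{38248}\right) + 13899 = \frac{1349}{5464} + 13899 = \frac{75945485}{5464}$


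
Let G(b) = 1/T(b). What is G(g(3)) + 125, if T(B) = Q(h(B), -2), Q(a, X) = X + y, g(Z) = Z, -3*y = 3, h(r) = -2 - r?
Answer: 374/3 ≈ 124.67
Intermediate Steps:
y = -1 (y = -⅓*3 = -1)
Q(a, X) = -1 + X (Q(a, X) = X - 1 = -1 + X)
T(B) = -3 (T(B) = -1 - 2 = -3)
G(b) = -⅓ (G(b) = 1/(-3) = -⅓)
G(g(3)) + 125 = -⅓ + 125 = 374/3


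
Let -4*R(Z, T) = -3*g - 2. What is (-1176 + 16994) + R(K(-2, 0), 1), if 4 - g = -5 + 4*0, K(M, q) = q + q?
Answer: 63301/4 ≈ 15825.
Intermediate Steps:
K(M, q) = 2*q
g = 9 (g = 4 - (-5 + 4*0) = 4 - (-5 + 0) = 4 - 1*(-5) = 4 + 5 = 9)
R(Z, T) = 29/4 (R(Z, T) = -(-3*9 - 2)/4 = -(-27 - 2)/4 = -1/4*(-29) = 29/4)
(-1176 + 16994) + R(K(-2, 0), 1) = (-1176 + 16994) + 29/4 = 15818 + 29/4 = 63301/4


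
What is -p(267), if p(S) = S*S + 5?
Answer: -71294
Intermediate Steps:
p(S) = 5 + S² (p(S) = S² + 5 = 5 + S²)
-p(267) = -(5 + 267²) = -(5 + 71289) = -1*71294 = -71294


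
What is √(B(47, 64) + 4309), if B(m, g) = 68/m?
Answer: √9521777/47 ≈ 65.654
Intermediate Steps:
√(B(47, 64) + 4309) = √(68/47 + 4309) = √(202591/47) = √9521777/47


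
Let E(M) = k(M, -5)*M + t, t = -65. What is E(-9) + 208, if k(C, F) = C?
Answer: 224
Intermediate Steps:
E(M) = -65 + M² (E(M) = M*M - 65 = M² - 65 = -65 + M²)
E(-9) + 208 = (-65 + (-9)²) + 208 = (-65 + 81) + 208 = 16 + 208 = 224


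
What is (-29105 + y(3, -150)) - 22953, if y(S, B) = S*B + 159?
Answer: -52349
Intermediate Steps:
y(S, B) = 159 + B*S (y(S, B) = B*S + 159 = 159 + B*S)
(-29105 + y(3, -150)) - 22953 = (-29105 + (159 - 150*3)) - 22953 = (-29105 + (159 - 450)) - 22953 = (-29105 - 291) - 22953 = -29396 - 22953 = -52349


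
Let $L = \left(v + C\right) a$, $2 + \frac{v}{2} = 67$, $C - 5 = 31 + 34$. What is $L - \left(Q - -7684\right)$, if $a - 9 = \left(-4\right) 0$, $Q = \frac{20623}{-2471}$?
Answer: $- \frac{14518741}{2471} \approx -5875.7$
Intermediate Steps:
$Q = - \frac{20623}{2471}$ ($Q = 20623 \left(- \frac{1}{2471}\right) = - \frac{20623}{2471} \approx -8.346$)
$C = 70$ ($C = 5 + \left(31 + 34\right) = 5 + 65 = 70$)
$a = 9$ ($a = 9 - 0 = 9 + 0 = 9$)
$v = 130$ ($v = -4 + 2 \cdot 67 = -4 + 134 = 130$)
$L = 1800$ ($L = \left(130 + 70\right) 9 = 200 \cdot 9 = 1800$)
$L - \left(Q - -7684\right) = 1800 - \left(- \frac{20623}{2471} - -7684\right) = 1800 - \left(- \frac{20623}{2471} + 7684\right) = 1800 - \frac{18966541}{2471} = - \frac{14518741}{2471}$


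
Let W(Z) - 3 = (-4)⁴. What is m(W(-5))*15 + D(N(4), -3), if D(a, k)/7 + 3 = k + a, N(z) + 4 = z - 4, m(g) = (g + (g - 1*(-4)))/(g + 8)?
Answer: -3620/89 ≈ -40.674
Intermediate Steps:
W(Z) = 259 (W(Z) = 3 + (-4)⁴ = 3 + 256 = 259)
m(g) = (4 + 2*g)/(8 + g) (m(g) = (g + (g + 4))/(8 + g) = (g + (4 + g))/(8 + g) = (4 + 2*g)/(8 + g))
N(z) = -8 + z (N(z) = -4 + (z - 4) = -4 + (-4 + z) = -8 + z)
D(a, k) = -21 + 7*a + 7*k (D(a, k) = -21 + 7*(k + a) = -21 + 7*(a + k) = -21 + (7*a + 7*k) = -21 + 7*a + 7*k)
m(W(-5))*15 + D(N(4), -3) = (2*(2 + 259)/(8 + 259))*15 + (-21 + 7*(-8 + 4) + 7*(-3)) = (2*261/267)*15 + (-21 + 7*(-4) - 21) = (2*(1/267)*261)*15 + (-21 - 28 - 21) = (174/89)*15 - 70 = 2610/89 - 70 = -3620/89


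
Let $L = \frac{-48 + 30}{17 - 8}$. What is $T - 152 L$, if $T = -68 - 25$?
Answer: $211$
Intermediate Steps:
$T = -93$ ($T = -68 - 25 = -93$)
$L = -2$ ($L = - \frac{18}{9} = \left(-18\right) \frac{1}{9} = -2$)
$T - 152 L = -93 - -304 = -93 + 304 = 211$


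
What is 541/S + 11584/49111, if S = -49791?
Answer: 550209893/2445285801 ≈ 0.22501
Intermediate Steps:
541/S + 11584/49111 = 541/(-49791) + 11584/49111 = 541*(-1/49791) + 11584*(1/49111) = -541/49791 + 11584/49111 = 550209893/2445285801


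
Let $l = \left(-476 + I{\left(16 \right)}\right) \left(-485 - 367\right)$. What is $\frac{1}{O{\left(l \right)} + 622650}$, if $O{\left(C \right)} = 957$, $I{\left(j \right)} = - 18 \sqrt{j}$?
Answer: $\frac{1}{623607} \approx 1.6036 \cdot 10^{-6}$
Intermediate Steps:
$l = 466896$ ($l = \left(-476 - 18 \sqrt{16}\right) \left(-485 - 367\right) = \left(-476 - 72\right) \left(-852\right) = \left(-548\right) \left(-852\right) = 466896$)
$\frac{1}{O{\left(l \right)} + 622650} = \frac{1}{957 + 622650} = \frac{1}{623607}$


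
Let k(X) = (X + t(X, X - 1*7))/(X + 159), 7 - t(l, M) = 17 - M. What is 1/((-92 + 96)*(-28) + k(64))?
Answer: -223/24865 ≈ -0.0089684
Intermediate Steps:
t(l, M) = -10 + M (t(l, M) = 7 - (17 - M) = 7 + (-17 + M) = -10 + M)
k(X) = (-17 + 2*X)/(159 + X) (k(X) = (X + (-10 + (X - 1*7)))/(X + 159) = (X + (-10 + (X - 7)))/(159 + X) = (X + (-10 + (-7 + X)))/(159 + X) = (X + (-17 + X))/(159 + X) = (-17 + 2*X)/(159 + X))
1/((-92 + 96)*(-28) + k(64)) = 1/((-92 + 96)*(-28) + (-17 + 2*64)/(159 + 64)) = 1/(4*(-28) + (-17 + 128)/223) = 1/(-112 + (1/223)*111) = 1/(-112 + 111/223) = 1/(-24865/223) = -223/24865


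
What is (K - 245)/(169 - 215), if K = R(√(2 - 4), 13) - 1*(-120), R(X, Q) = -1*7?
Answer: 66/23 ≈ 2.8696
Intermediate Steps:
R(X, Q) = -7
K = 113 (K = -7 - 1*(-120) = -7 + 120 = 113)
(K - 245)/(169 - 215) = (113 - 245)/(169 - 215) = -132/(-46) = -132*(-1/46) = 66/23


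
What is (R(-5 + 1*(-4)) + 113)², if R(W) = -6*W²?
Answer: 139129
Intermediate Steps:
(R(-5 + 1*(-4)) + 113)² = (-6*(-5 + 1*(-4))² + 113)² = (-6*(-5 - 4)² + 113)² = (-6*(-9)² + 113)² = (-6*81 + 113)² = (-486 + 113)² = (-373)² = 139129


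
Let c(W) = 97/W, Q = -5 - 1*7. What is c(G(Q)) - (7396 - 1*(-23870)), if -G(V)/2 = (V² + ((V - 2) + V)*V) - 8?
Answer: -28014433/896 ≈ -31266.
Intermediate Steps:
Q = -12 (Q = -5 - 7 = -12)
G(V) = 16 - 2*V² - 2*V*(-2 + 2*V) (G(V) = -2*((V² + ((V - 2) + V)*V) - 8) = -2*((V² + ((-2 + V) + V)*V) - 8) = -2*((V² + (-2 + 2*V)*V) - 8) = -2*((V² + V*(-2 + 2*V)) - 8) = -2*(-8 + V² + V*(-2 + 2*V)) = 16 - 2*V² - 2*V*(-2 + 2*V))
c(G(Q)) - (7396 - 1*(-23870)) = 97/(16 - 6*(-12)² + 4*(-12)) - (7396 - 1*(-23870)) = 97/(16 - 6*144 - 48) - (7396 + 23870) = 97/(16 - 864 - 48) - 1*31266 = 97/(-896) - 31266 = 97*(-1/896) - 31266 = -97/896 - 31266 = -28014433/896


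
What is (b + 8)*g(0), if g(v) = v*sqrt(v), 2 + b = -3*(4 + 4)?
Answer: 0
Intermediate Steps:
b = -26 (b = -2 - 3*(4 + 4) = -2 - 3*8 = -2 - 24 = -26)
g(v) = v**(3/2)
(b + 8)*g(0) = (-26 + 8)*0**(3/2) = -18*0 = 0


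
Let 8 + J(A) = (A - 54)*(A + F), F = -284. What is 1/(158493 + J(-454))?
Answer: 1/533389 ≈ 1.8748e-6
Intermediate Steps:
J(A) = -8 + (-284 + A)*(-54 + A) (J(A) = -8 + (A - 54)*(A - 284) = -8 + (-54 + A)*(-284 + A) = -8 + (-284 + A)*(-54 + A))
1/(158493 + J(-454)) = 1/(158493 + (15328 + (-454)² - 338*(-454))) = 1/(158493 + (15328 + 206116 + 153452)) = 1/(158493 + 374896) = 1/533389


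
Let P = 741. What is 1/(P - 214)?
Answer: 1/527 ≈ 0.0018975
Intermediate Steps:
1/(P - 214) = 1/(741 - 214) = 1/527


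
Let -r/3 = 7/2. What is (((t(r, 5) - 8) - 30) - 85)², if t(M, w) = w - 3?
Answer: 14641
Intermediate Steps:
r = -21/2 ≈ -10.500
t(M, w) = -3 + w
(((t(r, 5) - 8) - 30) - 85)² = ((((-3 + 5) - 8) - 30) - 85)² = (((2 - 8) - 30) - 85)² = ((-6 - 30) - 85)² = (-36 - 85)² = (-121)² = 14641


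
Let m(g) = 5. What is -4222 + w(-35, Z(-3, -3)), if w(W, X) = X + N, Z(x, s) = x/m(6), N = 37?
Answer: -20928/5 ≈ -4185.6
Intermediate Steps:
Z(x, s) = x/5
w(W, X) = 37 + X (w(W, X) = X + 37 = 37 + X)
-4222 + w(-35, Z(-3, -3)) = -4222 + (37 + (⅕)*(-3)) = -4222 + (37 - ⅗) = -4222 + 182/5 = -20928/5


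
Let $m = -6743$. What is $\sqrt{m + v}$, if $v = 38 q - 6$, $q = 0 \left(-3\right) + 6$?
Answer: $i \sqrt{6521} \approx 80.753 i$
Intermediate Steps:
$q = 6$ ($q = 0 + 6 = 6$)
$v = 222$ ($v = 38 \cdot 6 - 6 = 228 - 6 = 222$)
$\sqrt{m + v} = \sqrt{-6743 + 222} = \sqrt{-6521} = i \sqrt{6521}$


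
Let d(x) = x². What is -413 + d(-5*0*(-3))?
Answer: -413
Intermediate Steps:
-413 + d(-5*0*(-3)) = -413 + (-5*0*(-3))² = -413 + (0*(-3))² = -413 + 0² = -413 + 0 = -413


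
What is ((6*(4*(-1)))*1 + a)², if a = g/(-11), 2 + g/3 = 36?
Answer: 133956/121 ≈ 1107.1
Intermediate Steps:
g = 102 (g = -6 + 3*36 = -6 + 108 = 102)
a = -102/11 (a = 102/(-11) = 102*(-1/11) = -102/11 ≈ -9.2727)
((6*(4*(-1)))*1 + a)² = ((6*(4*(-1)))*1 - 102/11)² = ((6*(-4))*1 - 102/11)² = (-24*1 - 102/11)² = (-24 - 102/11)² = (-366/11)² = 133956/121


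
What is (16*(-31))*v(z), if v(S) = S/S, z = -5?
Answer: -496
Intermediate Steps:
v(S) = 1
(16*(-31))*v(z) = (16*(-31))*1 = -496*1 = -496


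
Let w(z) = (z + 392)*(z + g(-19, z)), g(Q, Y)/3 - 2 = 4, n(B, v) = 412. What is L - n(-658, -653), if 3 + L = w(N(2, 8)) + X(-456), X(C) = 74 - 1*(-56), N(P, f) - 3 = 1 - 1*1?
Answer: 8010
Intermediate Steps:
N(P, f) = 3 (N(P, f) = 3 + (1 - 1*1) = 3 + (1 - 1) = 3 + 0 = 3)
g(Q, Y) = 18 (g(Q, Y) = 6 + 3*4 = 6 + 12 = 18)
X(C) = 130 (X(C) = 74 + 56 = 130)
w(z) = (18 + z)*(392 + z) (w(z) = (z + 392)*(z + 18) = (392 + z)*(18 + z) = (18 + z)*(392 + z))
L = 8422 (L = -3 + ((7056 + 3**2 + 410*3) + 130) = -3 + ((7056 + 9 + 1230) + 130) = -3 + (8295 + 130) = -3 + 8425 = 8422)
L - n(-658, -653) = 8422 - 1*412 = 8422 - 412 = 8010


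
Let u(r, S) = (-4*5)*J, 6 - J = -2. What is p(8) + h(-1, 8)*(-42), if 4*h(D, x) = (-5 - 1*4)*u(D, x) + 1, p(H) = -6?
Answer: -30273/2 ≈ -15137.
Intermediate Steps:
J = 8 (J = 6 - 1*(-2) = 6 + 2 = 8)
u(r, S) = -160 (u(r, S) = -4*5*8 = -20*8 = -160)
h(D, x) = 1441/4 (h(D, x) = ((-5 - 1*4)*(-160) + 1)/4 = ((-5 - 4)*(-160) + 1)/4 = (-9*(-160) + 1)/4 = (1440 + 1)/4 = (¼)*1441 = 1441/4)
p(8) + h(-1, 8)*(-42) = -6 + (1441/4)*(-42) = -6 - 30261/2 = -30273/2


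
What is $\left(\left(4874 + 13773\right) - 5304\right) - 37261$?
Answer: $-23918$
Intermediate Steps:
$\left(\left(4874 + 13773\right) - 5304\right) - 37261 = \left(18647 - 5304\right) - 37261 = 13343 - 37261 = -23918$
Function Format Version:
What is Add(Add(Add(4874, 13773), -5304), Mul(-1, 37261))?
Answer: -23918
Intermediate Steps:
Add(Add(Add(4874, 13773), -5304), Mul(-1, 37261)) = Add(Add(18647, -5304), -37261) = Add(13343, -37261) = -23918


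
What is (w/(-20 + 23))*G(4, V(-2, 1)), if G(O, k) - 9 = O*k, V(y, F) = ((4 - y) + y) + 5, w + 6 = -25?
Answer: -465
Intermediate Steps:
w = -31 (w = -6 - 25 = -31)
V(y, F) = 9 (V(y, F) = 4 + 5 = 9)
G(O, k) = 9 + O*k
(w/(-20 + 23))*G(4, V(-2, 1)) = (-31/(-20 + 23))*(9 + 4*9) = (-31/3)*(9 + 36) = ((⅓)*(-31))*45 = -31/3*45 = -465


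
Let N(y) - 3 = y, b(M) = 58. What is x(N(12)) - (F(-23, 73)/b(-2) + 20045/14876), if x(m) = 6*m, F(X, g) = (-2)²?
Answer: 38215303/431404 ≈ 88.583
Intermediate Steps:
F(X, g) = 4
N(y) = 3 + y
x(N(12)) - (F(-23, 73)/b(-2) + 20045/14876) = 6*(3 + 12) - (4/58 + 20045/14876) = 6*15 - (4*(1/58) + 20045*(1/14876)) = 90 - (2/29 + 20045/14876) = 90 - 1*611057/431404 = 90 - 611057/431404 = 38215303/431404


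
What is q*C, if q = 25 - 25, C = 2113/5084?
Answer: 0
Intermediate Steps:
C = 2113/5084 (C = 2113*(1/5084) = 2113/5084 ≈ 0.41562)
q = 0
q*C = 0*(2113/5084) = 0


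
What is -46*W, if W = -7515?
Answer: 345690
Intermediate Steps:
-46*W = -46*(-7515) = 345690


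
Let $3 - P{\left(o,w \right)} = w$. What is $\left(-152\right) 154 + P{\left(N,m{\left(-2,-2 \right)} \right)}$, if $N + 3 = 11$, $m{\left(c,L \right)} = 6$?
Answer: $-23411$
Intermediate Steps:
$N = 8$ ($N = -3 + 11 = 8$)
$P{\left(o,w \right)} = 3 - w$
$\left(-152\right) 154 + P{\left(N,m{\left(-2,-2 \right)} \right)} = \left(-152\right) 154 + \left(3 - 6\right) = -23408 + \left(3 - 6\right) = -23408 - 3 = -23411$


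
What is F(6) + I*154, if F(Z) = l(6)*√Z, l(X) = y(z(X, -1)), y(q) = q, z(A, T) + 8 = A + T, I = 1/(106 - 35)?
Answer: 154/71 - 3*√6 ≈ -5.1795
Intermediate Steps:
I = 1/71 ≈ 0.014085
z(A, T) = -8 + A + T (z(A, T) = -8 + (A + T) = -8 + A + T)
l(X) = -9 + X (l(X) = -8 + X - 1 = -9 + X)
F(Z) = -3*√Z (F(Z) = (-9 + 6)*√Z = -3*√Z)
F(6) + I*154 = -3*√6 + (1/71)*154 = -3*√6 + 154/71 = 154/71 - 3*√6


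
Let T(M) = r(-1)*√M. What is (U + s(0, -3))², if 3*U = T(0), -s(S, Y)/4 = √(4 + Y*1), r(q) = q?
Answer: 16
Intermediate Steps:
s(S, Y) = -4*√(4 + Y) (s(S, Y) = -4*√(4 + Y*1) = -4*√(4 + Y))
T(M) = -√M
U = 0 (U = (-√0)/3 = (-1*0)/3 = (⅓)*0 = 0)
(U + s(0, -3))² = (0 - 4*√(4 - 3))² = (0 - 4*√1)² = (0 - 4*1)² = (0 - 4)² = (-4)² = 16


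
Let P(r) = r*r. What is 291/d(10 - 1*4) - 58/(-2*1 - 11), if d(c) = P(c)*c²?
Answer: 26317/5616 ≈ 4.6861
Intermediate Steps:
P(r) = r²
d(c) = c⁴ (d(c) = c²*c² = c⁴)
291/d(10 - 1*4) - 58/(-2*1 - 11) = 291/((10 - 1*4)⁴) - 58/(-2*1 - 11) = 291/((10 - 4)⁴) - 58/(-2 - 11) = 291/(6⁴) - 58/(-13) = 291/1296 - 58*(-1/13) = 291*(1/1296) + 58/13 = 97/432 + 58/13 = 26317/5616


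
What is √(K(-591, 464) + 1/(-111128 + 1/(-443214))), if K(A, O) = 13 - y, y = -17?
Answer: 4*√4548572054432478497523/49253485393 ≈ 5.4772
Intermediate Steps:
K(A, O) = 30 (K(A, O) = 13 - 1*(-17) = 13 + 17 = 30)
√(K(-591, 464) + 1/(-111128 + 1/(-443214))) = √(30 + 1/(-111128 + 1/(-443214))) = √(30 + 1/(-111128 - 1/443214)) = √(30 + 1/(-49253485393/443214)) = √(30 - 443214/49253485393) = √(1477604118576/49253485393) = 4*√4548572054432478497523/49253485393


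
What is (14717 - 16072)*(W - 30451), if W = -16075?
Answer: 63042730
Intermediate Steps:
(14717 - 16072)*(W - 30451) = (14717 - 16072)*(-16075 - 30451) = -1355*(-46526) = 63042730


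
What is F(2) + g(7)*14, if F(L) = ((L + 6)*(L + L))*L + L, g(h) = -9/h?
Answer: 48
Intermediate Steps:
F(L) = L + 2*L²*(6 + L) (F(L) = ((6 + L)*(2*L))*L + L = (2*L*(6 + L))*L + L = 2*L²*(6 + L) + L = L + 2*L²*(6 + L))
F(2) + g(7)*14 = 2*(1 + 2*2² + 12*2) - 9/7*14 = 2*(1 + 2*4 + 24) - 9*⅐*14 = 2*(1 + 8 + 24) - 9/7*14 = 2*33 - 18 = 66 - 18 = 48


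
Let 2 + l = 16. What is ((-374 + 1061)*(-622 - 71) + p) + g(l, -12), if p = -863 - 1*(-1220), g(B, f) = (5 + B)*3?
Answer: -475677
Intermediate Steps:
l = 14 (l = -2 + 16 = 14)
g(B, f) = 15 + 3*B
p = 357 (p = -863 + 1220 = 357)
((-374 + 1061)*(-622 - 71) + p) + g(l, -12) = ((-374 + 1061)*(-622 - 71) + 357) + (15 + 3*14) = (687*(-693) + 357) + (15 + 42) = (-476091 + 357) + 57 = -475734 + 57 = -475677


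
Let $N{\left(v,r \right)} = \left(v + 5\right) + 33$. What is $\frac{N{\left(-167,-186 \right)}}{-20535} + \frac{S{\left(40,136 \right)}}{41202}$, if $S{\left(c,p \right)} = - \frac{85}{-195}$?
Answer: $\frac{69212119}{10999079910} \approx 0.0062925$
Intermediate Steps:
$N{\left(v,r \right)} = 38 + v$ ($N{\left(v,r \right)} = \left(5 + v\right) + 33 = 38 + v$)
$S{\left(c,p \right)} = \frac{17}{39}$ ($S{\left(c,p \right)} = \left(-85\right) \left(- \frac{1}{195}\right) = \frac{17}{39}$)
$\frac{N{\left(-167,-186 \right)}}{-20535} + \frac{S{\left(40,136 \right)}}{41202} = \frac{38 - 167}{-20535} + \frac{17}{39 \cdot 41202} = \left(-129\right) \left(- \frac{1}{20535}\right) + \frac{17}{39} \cdot \frac{1}{41202} = \frac{43}{6845} + \frac{17}{1606878} = \frac{69212119}{10999079910}$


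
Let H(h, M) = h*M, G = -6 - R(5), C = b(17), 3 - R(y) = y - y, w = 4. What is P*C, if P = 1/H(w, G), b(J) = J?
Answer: -17/36 ≈ -0.47222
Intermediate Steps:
R(y) = 3 (R(y) = 3 - (y - y) = 3 - 1*0 = 3 + 0 = 3)
C = 17
G = -9 (G = -6 - 1*3 = -6 - 3 = -9)
H(h, M) = M*h
P = -1/36 (P = 1/(-9*4) = 1/(-36) = -1/36 ≈ -0.027778)
P*C = -1/36*17 = -17/36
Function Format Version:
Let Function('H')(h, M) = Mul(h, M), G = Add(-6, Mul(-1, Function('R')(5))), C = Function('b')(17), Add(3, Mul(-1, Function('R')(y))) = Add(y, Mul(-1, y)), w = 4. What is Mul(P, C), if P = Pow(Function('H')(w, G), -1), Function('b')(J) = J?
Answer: Rational(-17, 36) ≈ -0.47222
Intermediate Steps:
Function('R')(y) = 3 (Function('R')(y) = Add(3, Mul(-1, Add(y, Mul(-1, y)))) = Add(3, Mul(-1, 0)) = Add(3, 0) = 3)
C = 17
G = -9 (G = Add(-6, Mul(-1, 3)) = Add(-6, -3) = -9)
Function('H')(h, M) = Mul(M, h)
P = Rational(-1, 36) (P = Pow(Mul(-9, 4), -1) = Pow(-36, -1) = Rational(-1, 36) ≈ -0.027778)
Mul(P, C) = Mul(Rational(-1, 36), 17) = Rational(-17, 36)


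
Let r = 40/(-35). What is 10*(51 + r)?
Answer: 3490/7 ≈ 498.57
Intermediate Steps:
r = -8/7 (r = 40*(-1/35) = -8/7 ≈ -1.1429)
10*(51 + r) = 10*(51 - 8/7) = 10*(349/7) = 3490/7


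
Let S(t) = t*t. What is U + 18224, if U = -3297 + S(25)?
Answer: 15552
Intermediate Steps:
S(t) = t²
U = -2672 (U = -3297 + 25² = -3297 + 625 = -2672)
U + 18224 = -2672 + 18224 = 15552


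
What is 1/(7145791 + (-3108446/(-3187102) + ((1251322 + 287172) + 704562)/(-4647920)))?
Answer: 462918597745/3307919777591343439 ≈ 1.3994e-7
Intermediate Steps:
1/(7145791 + (-3108446/(-3187102) + ((1251322 + 287172) + 704562)/(-4647920))) = 1/(7145791 + (-3108446*(-1/3187102) + (1538494 + 704562)*(-1/4647920))) = 1/(7145791 + (1554223/1593551 + 2243056*(-1/4647920))) = 1/(7145791 + (1554223/1593551 - 140191/290495)) = 1/(7145791 + 228092502144/462918597745) = 1/(3307919777591343439/462918597745) = 462918597745/3307919777591343439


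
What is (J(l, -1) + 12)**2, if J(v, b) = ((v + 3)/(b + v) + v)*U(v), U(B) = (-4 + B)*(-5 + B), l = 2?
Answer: 2916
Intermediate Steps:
U(B) = (-5 + B)*(-4 + B)
J(v, b) = (v + (3 + v)/(b + v))*(20 + v**2 - 9*v) (J(v, b) = ((v + 3)/(b + v) + v)*(20 + v**2 - 9*v) = ((3 + v)/(b + v) + v)*(20 + v**2 - 9*v) = (v + (3 + v)/(b + v))*(20 + v**2 - 9*v))
(J(l, -1) + 12)**2 = ((20 + 2**2 - 9*2)*(3 + 2 + 2**2 - 1*2)/(-1 + 2) + 12)**2 = ((20 + 4 - 18)*(3 + 2 + 4 - 2)/1 + 12)**2 = (1*6*7 + 12)**2 = (42 + 12)**2 = 54**2 = 2916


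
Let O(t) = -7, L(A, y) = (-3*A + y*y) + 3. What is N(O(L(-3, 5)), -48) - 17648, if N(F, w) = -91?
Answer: -17739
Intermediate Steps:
L(A, y) = 3 + y² - 3*A (L(A, y) = (-3*A + y²) + 3 = (y² - 3*A) + 3 = 3 + y² - 3*A)
N(O(L(-3, 5)), -48) - 17648 = -91 - 17648 = -17739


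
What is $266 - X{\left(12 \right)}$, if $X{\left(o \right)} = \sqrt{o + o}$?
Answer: $266 - 2 \sqrt{6} \approx 261.1$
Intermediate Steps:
$X{\left(o \right)} = \sqrt{2} \sqrt{o}$ ($X{\left(o \right)} = \sqrt{2 o} = \sqrt{2} \sqrt{o}$)
$266 - X{\left(12 \right)} = 266 - \sqrt{2} \sqrt{12} = 266 - \sqrt{2} \cdot 2 \sqrt{3} = 266 - 2 \sqrt{6}$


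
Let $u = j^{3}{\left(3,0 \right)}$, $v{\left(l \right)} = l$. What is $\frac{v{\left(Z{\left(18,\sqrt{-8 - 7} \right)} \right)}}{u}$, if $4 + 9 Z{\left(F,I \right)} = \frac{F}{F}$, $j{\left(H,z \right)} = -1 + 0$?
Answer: $\frac{1}{3} \approx 0.33333$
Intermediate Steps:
$j{\left(H,z \right)} = -1$
$Z{\left(F,I \right)} = - \frac{1}{3}$ ($Z{\left(F,I \right)} = - \frac{4}{9} + \frac{F \frac{1}{F}}{9} = - \frac{4}{9} + \frac{1}{9} \cdot 1 = - \frac{4}{9} + \frac{1}{9} = - \frac{1}{3}$)
$u = -1$ ($u = \left(-1\right)^{3} = -1$)
$\frac{v{\left(Z{\left(18,\sqrt{-8 - 7} \right)} \right)}}{u} = - \frac{1}{3 \left(-1\right)} = \left(- \frac{1}{3}\right) \left(-1\right) = \frac{1}{3}$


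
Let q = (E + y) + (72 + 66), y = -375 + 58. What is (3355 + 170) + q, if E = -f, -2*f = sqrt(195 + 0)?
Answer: 3346 + sqrt(195)/2 ≈ 3353.0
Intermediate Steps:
y = -317
f = -sqrt(195)/2 (f = -sqrt(195 + 0)/2 = -sqrt(195)/2 ≈ -6.9821)
E = sqrt(195)/2 (E = -(-1)*sqrt(195)/2 = sqrt(195)/2 ≈ 6.9821)
q = -179 + sqrt(195)/2 (q = (sqrt(195)/2 - 317) + (72 + 66) = (-317 + sqrt(195)/2) + 138 = -179 + sqrt(195)/2 ≈ -172.02)
(3355 + 170) + q = (3355 + 170) + (-179 + sqrt(195)/2) = 3525 + (-179 + sqrt(195)/2) = 3346 + sqrt(195)/2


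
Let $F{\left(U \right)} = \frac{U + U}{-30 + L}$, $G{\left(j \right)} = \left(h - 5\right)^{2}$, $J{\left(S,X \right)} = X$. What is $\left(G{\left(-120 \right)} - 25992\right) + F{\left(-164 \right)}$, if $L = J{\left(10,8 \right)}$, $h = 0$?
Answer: $- \frac{285473}{11} \approx -25952.0$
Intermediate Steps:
$L = 8$
$G{\left(j \right)} = 25$ ($G{\left(j \right)} = \left(0 - 5\right)^{2} = \left(-5\right)^{2} = 25$)
$F{\left(U \right)} = - \frac{U}{11}$ ($F{\left(U \right)} = \frac{U + U}{-30 + 8} = \frac{2 U}{-22} = 2 U \left(- \frac{1}{22}\right) = - \frac{U}{11}$)
$\left(G{\left(-120 \right)} - 25992\right) + F{\left(-164 \right)} = \left(25 - 25992\right) - - \frac{164}{11} = -25967 + \frac{164}{11} = - \frac{285473}{11}$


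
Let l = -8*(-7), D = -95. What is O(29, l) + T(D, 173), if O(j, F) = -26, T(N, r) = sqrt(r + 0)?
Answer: -26 + sqrt(173) ≈ -12.847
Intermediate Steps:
T(N, r) = sqrt(r)
l = 56
O(29, l) + T(D, 173) = -26 + sqrt(173)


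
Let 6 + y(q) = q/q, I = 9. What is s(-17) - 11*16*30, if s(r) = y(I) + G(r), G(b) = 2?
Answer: -5283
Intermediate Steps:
y(q) = -5 (y(q) = -6 + q/q = -6 + 1 = -5)
s(r) = -3 (s(r) = -5 + 2 = -3)
s(-17) - 11*16*30 = -3 - 11*16*30 = -3 - 176*30 = -3 - 1*5280 = -3 - 5280 = -5283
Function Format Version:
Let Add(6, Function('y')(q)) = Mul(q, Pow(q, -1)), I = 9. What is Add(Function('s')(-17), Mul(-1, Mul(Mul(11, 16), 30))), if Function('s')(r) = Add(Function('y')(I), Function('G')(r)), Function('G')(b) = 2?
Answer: -5283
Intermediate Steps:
Function('y')(q) = -5 (Function('y')(q) = Add(-6, Mul(q, Pow(q, -1))) = Add(-6, 1) = -5)
Function('s')(r) = -3 (Function('s')(r) = Add(-5, 2) = -3)
Add(Function('s')(-17), Mul(-1, Mul(Mul(11, 16), 30))) = Add(-3, Mul(-1, Mul(Mul(11, 16), 30))) = Add(-3, Mul(-1, Mul(176, 30))) = Add(-3, Mul(-1, 5280)) = Add(-3, -5280) = -5283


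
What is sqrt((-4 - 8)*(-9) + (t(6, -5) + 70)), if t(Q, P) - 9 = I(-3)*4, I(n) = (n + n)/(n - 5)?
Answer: sqrt(190) ≈ 13.784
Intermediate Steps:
I(n) = 2*n/(-5 + n) (I(n) = (2*n)/(-5 + n) = 2*n/(-5 + n))
t(Q, P) = 12 (t(Q, P) = 9 + (2*(-3)/(-5 - 3))*4 = 9 + (2*(-3)/(-8))*4 = 9 + (2*(-3)*(-1/8))*4 = 9 + (3/4)*4 = 9 + 3 = 12)
sqrt((-4 - 8)*(-9) + (t(6, -5) + 70)) = sqrt((-4 - 8)*(-9) + (12 + 70)) = sqrt(-12*(-9) + 82) = sqrt(108 + 82) = sqrt(190)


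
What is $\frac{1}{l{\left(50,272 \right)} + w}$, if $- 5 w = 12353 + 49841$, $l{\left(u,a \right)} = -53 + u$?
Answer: $- \frac{5}{62209} \approx -8.0374 \cdot 10^{-5}$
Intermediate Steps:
$w = - \frac{62194}{5}$ ($w = - \frac{12353 + 49841}{5} = \left(- \frac{1}{5}\right) 62194 = - \frac{62194}{5} \approx -12439.0$)
$\frac{1}{l{\left(50,272 \right)} + w} = \frac{1}{\left(-53 + 50\right) - \frac{62194}{5}} = \frac{1}{-3 - \frac{62194}{5}} = \frac{1}{- \frac{62209}{5}} = - \frac{5}{62209}$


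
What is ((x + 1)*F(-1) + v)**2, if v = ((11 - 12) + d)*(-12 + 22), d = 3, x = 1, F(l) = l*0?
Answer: 400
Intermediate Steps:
F(l) = 0
v = 20 (v = ((11 - 12) + 3)*(-12 + 22) = (-1 + 3)*10 = 2*10 = 20)
((x + 1)*F(-1) + v)**2 = ((1 + 1)*0 + 20)**2 = (2*0 + 20)**2 = (0 + 20)**2 = 20**2 = 400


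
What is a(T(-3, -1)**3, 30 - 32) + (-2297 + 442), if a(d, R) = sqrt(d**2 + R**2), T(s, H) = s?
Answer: -1855 + sqrt(733) ≈ -1827.9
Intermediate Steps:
a(d, R) = sqrt(R**2 + d**2)
a(T(-3, -1)**3, 30 - 32) + (-2297 + 442) = sqrt((30 - 32)**2 + ((-3)**3)**2) + (-2297 + 442) = sqrt((-2)**2 + (-27)**2) - 1855 = sqrt(4 + 729) - 1855 = sqrt(733) - 1855 = -1855 + sqrt(733)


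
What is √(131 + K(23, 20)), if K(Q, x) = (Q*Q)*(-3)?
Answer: 4*I*√91 ≈ 38.158*I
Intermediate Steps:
K(Q, x) = -3*Q² (K(Q, x) = Q²*(-3) = -3*Q²)
√(131 + K(23, 20)) = √(131 - 3*23²) = √(131 - 3*529) = √(131 - 1587) = √(-1456) = 4*I*√91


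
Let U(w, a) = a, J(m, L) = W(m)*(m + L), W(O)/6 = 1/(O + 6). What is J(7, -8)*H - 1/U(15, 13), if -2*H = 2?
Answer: 5/13 ≈ 0.38462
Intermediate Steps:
W(O) = 6/(6 + O) (W(O) = 6/(O + 6) = 6/(6 + O))
J(m, L) = 6*(L + m)/(6 + m) (J(m, L) = (6/(6 + m))*(m + L) = (6/(6 + m))*(L + m) = 6*(L + m)/(6 + m))
H = -1 (H = -½*2 = -1)
J(7, -8)*H - 1/U(15, 13) = (6*(-8 + 7)/(6 + 7))*(-1) - 1/13 = (6*(-1)/13)*(-1) - 1*1/13 = (6*(1/13)*(-1))*(-1) - 1/13 = -6/13*(-1) - 1/13 = 6/13 - 1/13 = 5/13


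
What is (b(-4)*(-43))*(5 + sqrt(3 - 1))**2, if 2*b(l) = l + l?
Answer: 4644 + 1720*sqrt(2) ≈ 7076.4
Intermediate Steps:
b(l) = l (b(l) = (l + l)/2 = (2*l)/2 = l)
(b(-4)*(-43))*(5 + sqrt(3 - 1))**2 = (-4*(-43))*(5 + sqrt(3 - 1))**2 = 172*(5 + sqrt(2))**2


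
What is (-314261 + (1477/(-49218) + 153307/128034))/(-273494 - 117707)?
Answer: 165027721892902/205431948762651 ≈ 0.80332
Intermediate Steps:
(-314261 + (1477/(-49218) + 153307/128034))/(-273494 - 117707) = (-314261 + (1477*(-1/49218) + 153307*(1/128034)))/(-391201) = (-314261 + (-1477/49218 + 153307/128034))*(-1/391201) = (-314261 + 613029809/525131451)*(-1/391201) = -165027721892902/525131451*(-1/391201) = 165027721892902/205431948762651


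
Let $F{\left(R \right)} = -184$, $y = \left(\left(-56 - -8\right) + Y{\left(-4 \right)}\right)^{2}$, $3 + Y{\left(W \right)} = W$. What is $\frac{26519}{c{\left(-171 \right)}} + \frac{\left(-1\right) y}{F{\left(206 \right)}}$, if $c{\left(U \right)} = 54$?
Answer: $\frac{2521423}{4968} \approx 507.53$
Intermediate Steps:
$Y{\left(W \right)} = -3 + W$
$y = 3025$ ($y = \left(\left(-56 - -8\right) - 7\right)^{2} = \left(\left(-56 + 8\right) - 7\right)^{2} = \left(-48 - 7\right)^{2} = \left(-55\right)^{2} = 3025$)
$\frac{26519}{c{\left(-171 \right)}} + \frac{\left(-1\right) y}{F{\left(206 \right)}} = \frac{26519}{54} + \frac{\left(-1\right) 3025}{-184} = 26519 \cdot \frac{1}{54} - - \frac{3025}{184} = \frac{26519}{54} + \frac{3025}{184} = \frac{2521423}{4968}$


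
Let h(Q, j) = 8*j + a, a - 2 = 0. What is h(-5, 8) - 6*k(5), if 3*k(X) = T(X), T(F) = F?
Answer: 56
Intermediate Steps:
a = 2 (a = 2 + 0 = 2)
h(Q, j) = 2 + 8*j (h(Q, j) = 8*j + 2 = 2 + 8*j)
k(X) = X/3
h(-5, 8) - 6*k(5) = (2 + 8*8) - 2*5 = (2 + 64) - 6*5/3 = 66 - 10 = 56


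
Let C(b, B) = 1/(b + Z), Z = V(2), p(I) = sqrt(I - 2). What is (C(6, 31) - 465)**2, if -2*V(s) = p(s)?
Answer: 7778521/36 ≈ 2.1607e+5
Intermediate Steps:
p(I) = sqrt(-2 + I)
V(s) = -sqrt(-2 + s)/2
Z = 0 (Z = -sqrt(-2 + 2)/2 = -sqrt(0)/2 = -1/2*0 = 0)
C(b, B) = 1/b (C(b, B) = 1/(b + 0) = 1/b)
(C(6, 31) - 465)**2 = (1/6 - 465)**2 = (-2789/6)**2 = 7778521/36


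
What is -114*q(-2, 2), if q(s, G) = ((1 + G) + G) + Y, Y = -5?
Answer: 0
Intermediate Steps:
q(s, G) = -4 + 2*G (q(s, G) = ((1 + G) + G) - 5 = (1 + 2*G) - 5 = -4 + 2*G)
-114*q(-2, 2) = -114*(-4 + 2*2) = -114*(-4 + 4) = -114*0 = 0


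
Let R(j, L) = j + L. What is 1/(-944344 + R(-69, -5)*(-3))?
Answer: -1/944122 ≈ -1.0592e-6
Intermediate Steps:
R(j, L) = L + j
1/(-944344 + R(-69, -5)*(-3)) = 1/(-944344 + (-5 - 69)*(-3)) = 1/(-944344 - 74*(-3)) = 1/(-944344 + 222) = 1/(-944122) = -1/944122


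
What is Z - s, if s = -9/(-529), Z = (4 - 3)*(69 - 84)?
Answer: -7944/529 ≈ -15.017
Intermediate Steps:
Z = -15 (Z = 1*(-15) = -15)
s = 9/529 (s = -1/529*(-9) = 9/529 ≈ 0.017013)
Z - s = -15 - 1*9/529 = -15 - 9/529 = -7944/529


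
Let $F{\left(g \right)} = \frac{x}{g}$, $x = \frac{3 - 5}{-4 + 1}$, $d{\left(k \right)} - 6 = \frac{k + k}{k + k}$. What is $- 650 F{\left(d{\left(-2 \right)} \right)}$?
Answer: $- \frac{1300}{21} \approx -61.905$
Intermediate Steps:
$d{\left(k \right)} = 7$ ($d{\left(k \right)} = 6 + \frac{k + k}{k + k} = 6 + \frac{2 k}{2 k} = 6 + 2 k \frac{1}{2 k} = 6 + 1 = 7$)
$x = \frac{2}{3}$ ($x = - \frac{2}{-3} = \left(-2\right) \left(- \frac{1}{3}\right) = \frac{2}{3} \approx 0.66667$)
$F{\left(g \right)} = \frac{2}{3 g}$
$- 650 F{\left(d{\left(-2 \right)} \right)} = - 650 \frac{2}{3 \cdot 7} = - 650 \cdot \frac{2}{3} \cdot \frac{1}{7} = \left(-650\right) \frac{2}{21} = - \frac{1300}{21}$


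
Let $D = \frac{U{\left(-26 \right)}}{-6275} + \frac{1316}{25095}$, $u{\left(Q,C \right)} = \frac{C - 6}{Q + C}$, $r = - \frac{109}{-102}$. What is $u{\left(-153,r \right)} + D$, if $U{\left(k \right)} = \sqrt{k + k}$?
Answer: $\frac{4716691}{55556745} - \frac{2 i \sqrt{13}}{6275} \approx 0.084899 - 0.0011492 i$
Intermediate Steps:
$U{\left(k \right)} = \sqrt{2} \sqrt{k}$ ($U{\left(k \right)} = \sqrt{2 k} = \sqrt{2} \sqrt{k}$)
$r = \frac{109}{102}$ ($r = \left(-109\right) \left(- \frac{1}{102}\right) = \frac{109}{102} \approx 1.0686$)
$u{\left(Q,C \right)} = \frac{-6 + C}{C + Q}$
$D = \frac{188}{3585} - \frac{2 i \sqrt{13}}{6275}$ ($D = \frac{\sqrt{2} \sqrt{-26}}{-6275} + \frac{1316}{25095} = \sqrt{2} i \sqrt{26} \left(- \frac{1}{6275}\right) + 1316 \cdot \frac{1}{25095} = 2 i \sqrt{13} \left(- \frac{1}{6275}\right) + \frac{188}{3585} = - \frac{2 i \sqrt{13}}{6275} + \frac{188}{3585} = \frac{188}{3585} - \frac{2 i \sqrt{13}}{6275} \approx 0.052441 - 0.0011492 i$)
$u{\left(-153,r \right)} + D = \frac{-6 + \frac{109}{102}}{\frac{109}{102} - 153} + \left(\frac{188}{3585} - \frac{2 i \sqrt{13}}{6275}\right) = \frac{1}{- \frac{15497}{102}} \left(- \frac{503}{102}\right) + \left(\frac{188}{3585} - \frac{2 i \sqrt{13}}{6275}\right) = \left(- \frac{102}{15497}\right) \left(- \frac{503}{102}\right) + \left(\frac{188}{3585} - \frac{2 i \sqrt{13}}{6275}\right) = \frac{503}{15497} + \left(\frac{188}{3585} - \frac{2 i \sqrt{13}}{6275}\right) = \frac{4716691}{55556745} - \frac{2 i \sqrt{13}}{6275}$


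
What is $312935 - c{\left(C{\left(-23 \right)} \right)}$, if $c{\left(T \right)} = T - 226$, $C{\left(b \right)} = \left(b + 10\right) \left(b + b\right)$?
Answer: $312563$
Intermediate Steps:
$C{\left(b \right)} = 2 b \left(10 + b\right)$ ($C{\left(b \right)} = \left(10 + b\right) 2 b = 2 b \left(10 + b\right)$)
$c{\left(T \right)} = -226 + T$ ($c{\left(T \right)} = T - 226 = -226 + T$)
$312935 - c{\left(C{\left(-23 \right)} \right)} = 312935 - \left(-226 + 2 \left(-23\right) \left(10 - 23\right)\right) = 312935 - \left(-226 + 2 \left(-23\right) \left(-13\right)\right) = 312935 - \left(-226 + 598\right) = 312935 - 372 = 312563$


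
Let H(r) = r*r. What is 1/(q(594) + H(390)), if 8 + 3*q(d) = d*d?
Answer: 3/809128 ≈ 3.7077e-6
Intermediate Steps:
q(d) = -8/3 + d**2/3 (q(d) = -8/3 + (d*d)/3 = -8/3 + d**2/3)
H(r) = r**2
1/(q(594) + H(390)) = 1/((-8/3 + (1/3)*594**2) + 390**2) = 1/((-8/3 + (1/3)*352836) + 152100) = 1/((-8/3 + 117612) + 152100) = 1/(352828/3 + 152100) = 1/(809128/3) = 3/809128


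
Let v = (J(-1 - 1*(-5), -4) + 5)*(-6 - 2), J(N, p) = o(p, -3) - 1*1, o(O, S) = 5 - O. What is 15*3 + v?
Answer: -59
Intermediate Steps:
J(N, p) = 4 - p (J(N, p) = (5 - p) - 1*1 = (5 - p) - 1 = 4 - p)
v = -104 (v = ((4 - 1*(-4)) + 5)*(-6 - 2) = ((4 + 4) + 5)*(-8) = (8 + 5)*(-8) = 13*(-8) = -104)
15*3 + v = 15*3 - 104 = 45 - 104 = -59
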